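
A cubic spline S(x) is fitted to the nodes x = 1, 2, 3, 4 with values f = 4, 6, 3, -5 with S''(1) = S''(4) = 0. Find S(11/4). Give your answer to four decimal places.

Put m_i = S'' at the i-th knot. Here h = (1, 1, 1) and Δ = (2, -3, -8), so the interior equations h_(i-1)·m_(i-1) + 2(h_(i-1)+h_i)·m_i + h_i·m_(i+1) = 6(Δ_i − Δ_(i-1)) read
  1·m_0 + 4·m_1 + 1·m_2 = 6(Δ_1 - Δ_0) = -30
  1·m_1 + 4·m_2 + 1·m_3 = 6(Δ_2 - Δ_1) = -30
Natural end conditions: m_0 = m_3 = 0.
Solving the tridiagonal system: m_0 = 0, m_1 = -6, m_2 = -6, m_3 = 0.
On [2, 3], S(x) = 6 + 0·(x - 2) - 3·(x - 2)² + 0·(x - 2)³.
With (x - 2) = 3/4: S(11/4) = 69/16.

4.3125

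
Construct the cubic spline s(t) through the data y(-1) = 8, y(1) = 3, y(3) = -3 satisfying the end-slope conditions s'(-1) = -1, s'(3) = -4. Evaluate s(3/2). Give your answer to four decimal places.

1.6289

Put M_i = s'' at the i-th knot. Here h = (2, 2) and Δ = (-5/2, -3), so the interior equations h_(i-1)·M_(i-1) + 2(h_(i-1)+h_i)·M_i + h_i·M_(i+1) = 6(Δ_i − Δ_(i-1)) read
  2·M_0 + 8·M_1 + 2·M_2 = 6(Δ_1 - Δ_0) = -3
Clamped end conditions give two more equations: 2h_0·M_0 + h_0·M_1 = 6(Δ_0 - s'(-1)) = -9 and h_1·M_1 + 2h_1·M_2 = 6(s'(3) - Δ_1) = -6.
Solving the tridiagonal system: M_0 = -21/8, M_1 = 3/4, M_2 = -15/8.
On [1, 3], s(t) = 3 - 23/8·(t - 1) + 3/8·(t - 1)² - 7/32·(t - 1)³.
With (t - 1) = 1/2: s(3/2) = 417/256.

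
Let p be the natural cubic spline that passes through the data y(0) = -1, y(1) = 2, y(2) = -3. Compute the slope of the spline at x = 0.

5

Let M_i = p''(x_i). Step sizes h_i = 1, 1; slopes of the chords Δ_i = (y_(i+1) - y_i)/h_i = 3, -5.
  1·M_0 + 4·M_1 + 1·M_2 = 6(Δ_1 - Δ_0) = -48
Natural end conditions: M_0 = M_2 = 0.
Solving the tridiagonal system: M_0 = 0, M_1 = -12, M_2 = 0.
On [0, 1], p'(x) = b_0 + 2c_0·x + 3d_0·x² with b_0 = Δ_0 - h_0(2M_0 + M_1)/6 = 5, c_0 = M_0/2 = 0, d_0 = (M_1 - M_0)/(6h_0) = -2. So p'(0) = 5.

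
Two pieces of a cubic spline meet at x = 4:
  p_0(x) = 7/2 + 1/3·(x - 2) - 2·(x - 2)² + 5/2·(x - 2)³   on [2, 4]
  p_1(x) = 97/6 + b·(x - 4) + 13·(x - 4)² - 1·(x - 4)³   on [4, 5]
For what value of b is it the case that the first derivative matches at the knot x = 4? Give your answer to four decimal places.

22.3333

p_0'(x) = 1/3 - 4·(x - 2) + 15/2·(x - 2)², so p_0'(4) = 67/3. On the right, p_1'(4) = b, so b = 67/3.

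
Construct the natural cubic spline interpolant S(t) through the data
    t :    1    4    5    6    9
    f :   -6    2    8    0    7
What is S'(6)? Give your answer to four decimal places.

Put σ_i = S'' at the i-th knot. Here h = (3, 1, 1, 3) and Δ = (8/3, 6, -8, 7/3), so the interior equations h_(i-1)·σ_(i-1) + 2(h_(i-1)+h_i)·σ_i + h_i·σ_(i+1) = 6(Δ_i − Δ_(i-1)) read
  3·σ_0 + 8·σ_1 + 1·σ_2 = 6(Δ_1 - Δ_0) = 20
  1·σ_1 + 4·σ_2 + 1·σ_3 = 6(Δ_2 - Δ_1) = -84
  1·σ_2 + 8·σ_3 + 3·σ_4 = 6(Δ_3 - Δ_2) = 62
Natural end conditions: σ_0 = σ_4 = 0.
Solving the tridiagonal system: σ_0 = 0, σ_1 = 677/120, σ_2 = -377/15, σ_3 = 1307/120, σ_4 = 0.
On [6, 9], S'(t) = b_3 + 2c_3·(t - 6) + 3d_3·(t - 6)² with b_3 = Δ_3 - h_3(2σ_3 + σ_4)/6 = -1027/120, c_3 = σ_3/2 = 1307/240, d_3 = (σ_4 - σ_3)/(6h_3) = -1307/2160. So S'(6) = -1027/120.

-8.5583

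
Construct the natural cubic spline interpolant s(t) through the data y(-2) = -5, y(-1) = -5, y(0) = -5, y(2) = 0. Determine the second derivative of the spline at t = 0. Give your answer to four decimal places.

2.6087

Put M_i = s'' at the i-th knot. Here h = (1, 1, 2) and Δ = (0, 0, 5/2), so the interior equations h_(i-1)·M_(i-1) + 2(h_(i-1)+h_i)·M_i + h_i·M_(i+1) = 6(Δ_i − Δ_(i-1)) read
  1·M_0 + 4·M_1 + 1·M_2 = 6(Δ_1 - Δ_0) = 0
  1·M_1 + 6·M_2 + 2·M_3 = 6(Δ_2 - Δ_1) = 15
Natural end conditions: M_0 = M_3 = 0.
Solving the tridiagonal system: M_0 = 0, M_1 = -15/23, M_2 = 60/23, M_3 = 0.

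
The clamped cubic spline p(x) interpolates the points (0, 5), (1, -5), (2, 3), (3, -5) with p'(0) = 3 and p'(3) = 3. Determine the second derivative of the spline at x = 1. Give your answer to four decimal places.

57.2000

Let M_i = p''(x_i). Step sizes h_i = 1, 1, 1; slopes of the chords Δ_i = (y_(i+1) - y_i)/h_i = -10, 8, -8.
  1·M_0 + 4·M_1 + 1·M_2 = 6(Δ_1 - Δ_0) = 108
  1·M_1 + 4·M_2 + 1·M_3 = 6(Δ_2 - Δ_1) = -96
Clamped end conditions give two more equations: 2h_0·M_0 + h_0·M_1 = 6(Δ_0 - p'(0)) = -78 and h_2·M_2 + 2h_2·M_3 = 6(p'(3) - Δ_2) = 66.
Solving the tridiagonal system: M_0 = -338/5, M_1 = 286/5, M_2 = -266/5, M_3 = 298/5.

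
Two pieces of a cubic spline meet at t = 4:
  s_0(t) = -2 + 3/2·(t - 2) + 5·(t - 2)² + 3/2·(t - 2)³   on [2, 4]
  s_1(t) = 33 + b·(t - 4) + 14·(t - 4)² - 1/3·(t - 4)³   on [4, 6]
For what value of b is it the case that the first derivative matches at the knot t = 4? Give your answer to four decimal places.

39.5000

s_0'(t) = 3/2 + 10·(t - 2) + 9/2·(t - 2)², so s_0'(4) = 79/2. On the right, s_1'(4) = b, so b = 79/2.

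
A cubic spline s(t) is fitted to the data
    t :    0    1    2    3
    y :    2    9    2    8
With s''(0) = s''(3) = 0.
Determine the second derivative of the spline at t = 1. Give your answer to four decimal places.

-27.6000

With M_i denoting the second derivative at x_i, h_i = 1, 1, 1, and Δ_i = (y_(i+1) − y_i)/h_i = 7, -7, 6:
  1·M_0 + 4·M_1 + 1·M_2 = 6(Δ_1 - Δ_0) = -84
  1·M_1 + 4·M_2 + 1·M_3 = 6(Δ_2 - Δ_1) = 78
Natural end conditions: M_0 = M_3 = 0.
Solving the tridiagonal system: M_0 = 0, M_1 = -138/5, M_2 = 132/5, M_3 = 0.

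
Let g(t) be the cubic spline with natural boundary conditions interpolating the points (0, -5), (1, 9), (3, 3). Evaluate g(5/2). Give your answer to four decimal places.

7.1563

With σ_i denoting the second derivative at x_i, h_i = 1, 2, and Δ_i = (y_(i+1) − y_i)/h_i = 14, -3:
  1·σ_0 + 6·σ_1 + 2·σ_2 = 6(Δ_1 - Δ_0) = -102
Natural end conditions: σ_0 = σ_2 = 0.
Solving: σ_0 = 0, σ_1 = -17, σ_2 = 0.
On [1, 3], g(t) = 9 + 25/3·(t - 1) - 17/2·(t - 1)² + 17/12·(t - 1)³.
With (t - 1) = 3/2: g(5/2) = 229/32.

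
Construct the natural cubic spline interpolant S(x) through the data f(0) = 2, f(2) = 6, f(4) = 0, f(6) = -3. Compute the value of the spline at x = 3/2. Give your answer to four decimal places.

Let M_i = S''(x_i). Step sizes h_i = 2, 2, 2; slopes of the chords Δ_i = (y_(i+1) - y_i)/h_i = 2, -3, -3/2.
  2·M_0 + 8·M_1 + 2·M_2 = 6(Δ_1 - Δ_0) = -30
  2·M_1 + 8·M_2 + 2·M_3 = 6(Δ_2 - Δ_1) = 9
Natural end conditions: M_0 = M_3 = 0.
Forward elimination and back-substitution give M_0 = 0, M_1 = -43/10, M_2 = 11/5, M_3 = 0.
On [0, 2], S(x) = 2 + 103/30·x + 0·x² - 43/120·x³.
With x = 3/2: S(3/2) = 1901/320.

5.9406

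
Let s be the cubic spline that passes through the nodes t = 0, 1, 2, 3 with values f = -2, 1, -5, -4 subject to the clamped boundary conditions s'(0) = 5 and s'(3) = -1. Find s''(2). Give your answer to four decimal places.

With M_i denoting the second derivative at x_i, h_i = 1, 1, 1, and Δ_i = (y_(i+1) − y_i)/h_i = 3, -6, 1:
  1·M_0 + 4·M_1 + 1·M_2 = 6(Δ_1 - Δ_0) = -54
  1·M_1 + 4·M_2 + 1·M_3 = 6(Δ_2 - Δ_1) = 42
Clamped end conditions give two more equations: 2h_0·M_0 + h_0·M_1 = 6(Δ_0 - s'(0)) = -12 and h_2·M_2 + 2h_2·M_3 = 6(s'(3) - Δ_2) = -12.
Solving: M_0 = 18/5, M_1 = -96/5, M_2 = 96/5, M_3 = -78/5.

19.2000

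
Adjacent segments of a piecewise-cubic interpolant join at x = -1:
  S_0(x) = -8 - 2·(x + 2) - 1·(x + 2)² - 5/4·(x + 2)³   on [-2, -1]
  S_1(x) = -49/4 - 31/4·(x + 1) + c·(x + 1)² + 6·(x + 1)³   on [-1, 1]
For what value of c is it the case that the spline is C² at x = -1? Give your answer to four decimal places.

-4.7500

S_0''(x) = -2 - 15/2·(x + 2), so S_0''(-1) = -19/2. On the right, S_1''(-1) = 2c, so c = -19/4.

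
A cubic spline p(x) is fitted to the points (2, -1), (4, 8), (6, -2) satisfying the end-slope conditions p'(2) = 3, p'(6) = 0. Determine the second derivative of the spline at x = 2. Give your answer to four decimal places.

Write M_i for p''(x_i). With h_i = 2, 2 and divided differences Δ_i = 9/2, -5, the continuity of p' gives the tridiagonal system
  2·M_0 + 8·M_1 + 2·M_2 = 6(Δ_1 - Δ_0) = -57
Clamped end conditions give two more equations: 2h_0·M_0 + h_0·M_1 = 6(Δ_0 - p'(2)) = 9 and h_1·M_1 + 2h_1·M_2 = 6(p'(6) - Δ_1) = 30.
Forward elimination and back-substitution give M_0 = 69/8, M_1 = -51/4, M_2 = 111/8.

8.6250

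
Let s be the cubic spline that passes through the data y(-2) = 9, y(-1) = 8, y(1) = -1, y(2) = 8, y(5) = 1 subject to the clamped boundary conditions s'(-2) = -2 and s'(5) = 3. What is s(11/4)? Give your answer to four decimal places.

Write m_i for s''(x_i). With h_i = 1, 2, 1, 3 and divided differences Δ_i = -1, -9/2, 9, -7/3, the continuity of s' gives the tridiagonal system
  1·m_0 + 6·m_1 + 2·m_2 = 6(Δ_1 - Δ_0) = -21
  2·m_1 + 6·m_2 + 1·m_3 = 6(Δ_2 - Δ_1) = 81
  1·m_2 + 8·m_3 + 3·m_4 = 6(Δ_3 - Δ_2) = -68
Clamped end conditions give two more equations: 2h_0·m_0 + h_0·m_1 = 6(Δ_0 - s'(-2)) = 6 and h_3·m_3 + 2h_3·m_4 = 6(s'(5) - Δ_3) = 32.
Hence m_0 = 1077/122, m_1 = -711/61, m_2 = 4893/244, m_3 = -1953/122, m_4 = 9763/732.
On [2, 5], s(t) = 8 + 3419/488·(t - 2) - 1953/244·(t - 2)² + 21481/13176·(t - 2)³.
With (t - 2) = 3/4: s(11/4) = 294833/31232.

9.4401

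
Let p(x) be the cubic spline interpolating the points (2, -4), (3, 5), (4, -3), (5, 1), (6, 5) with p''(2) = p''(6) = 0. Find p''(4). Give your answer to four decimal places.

Let σ_i = p''(x_i). Step sizes h_i = 1, 1, 1, 1; slopes of the chords Δ_i = (y_(i+1) - y_i)/h_i = 9, -8, 4, 4.
  1·σ_0 + 4·σ_1 + 1·σ_2 = 6(Δ_1 - Δ_0) = -102
  1·σ_1 + 4·σ_2 + 1·σ_3 = 6(Δ_2 - Δ_1) = 72
  1·σ_2 + 4·σ_3 + 1·σ_4 = 6(Δ_3 - Δ_2) = 0
Natural end conditions: σ_0 = σ_4 = 0.
Solving: σ_0 = 0, σ_1 = -909/28, σ_2 = 195/7, σ_3 = -195/28, σ_4 = 0.

27.8571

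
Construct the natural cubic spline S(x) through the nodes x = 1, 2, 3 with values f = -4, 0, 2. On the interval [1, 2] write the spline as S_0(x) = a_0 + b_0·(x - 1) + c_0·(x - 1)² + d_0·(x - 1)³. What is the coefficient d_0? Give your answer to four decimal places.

Let M_i = S''(x_i). Step sizes h_i = 1, 1; slopes of the chords Δ_i = (y_(i+1) - y_i)/h_i = 4, 2.
  1·M_0 + 4·M_1 + 1·M_2 = 6(Δ_1 - Δ_0) = -12
Natural end conditions: M_0 = M_2 = 0.
Forward elimination and back-substitution give M_0 = 0, M_1 = -3, M_2 = 0.
On [1, 2], with S_0(x) = a_0 + b_0·(x - 1) + c_0·(x - 1)² + d_0·(x - 1)³: c_0 = M_0/2 = 0, d_0 = (M_1 - M_0)/(6h_0) = -1/2, b_0 = Δ_0 - h_0(2M_0 + M_1)/6 = 9/2.

-0.5000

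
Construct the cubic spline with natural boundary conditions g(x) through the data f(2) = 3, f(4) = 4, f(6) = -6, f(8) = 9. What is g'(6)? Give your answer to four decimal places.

Let σ_i = g''(x_i). Step sizes h_i = 2, 2, 2; slopes of the chords Δ_i = (y_(i+1) - y_i)/h_i = 1/2, -5, 15/2.
  2·σ_0 + 8·σ_1 + 2·σ_2 = 6(Δ_1 - Δ_0) = -33
  2·σ_1 + 8·σ_2 + 2·σ_3 = 6(Δ_2 - Δ_1) = 75
Natural end conditions: σ_0 = σ_3 = 0.
Solving the tridiagonal system: σ_0 = 0, σ_1 = -69/10, σ_2 = 111/10, σ_3 = 0.
On [6, 8], g'(x) = b_2 + 2c_2·(x - 6) + 3d_2·(x - 6)² with b_2 = Δ_2 - h_2(2σ_2 + σ_3)/6 = 1/10, c_2 = σ_2/2 = 111/20, d_2 = (σ_3 - σ_2)/(6h_2) = -37/40. So g'(6) = 1/10.

0.1000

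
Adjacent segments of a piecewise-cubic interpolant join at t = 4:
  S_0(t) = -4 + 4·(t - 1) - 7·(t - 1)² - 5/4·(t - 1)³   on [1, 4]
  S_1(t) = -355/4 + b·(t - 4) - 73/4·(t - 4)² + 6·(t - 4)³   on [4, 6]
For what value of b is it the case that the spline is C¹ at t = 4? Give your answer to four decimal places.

-71.7500

S_0'(t) = 4 - 14·(t - 1) - 15/4·(t - 1)², so S_0'(4) = -287/4. On the right, S_1'(4) = b, so b = -287/4.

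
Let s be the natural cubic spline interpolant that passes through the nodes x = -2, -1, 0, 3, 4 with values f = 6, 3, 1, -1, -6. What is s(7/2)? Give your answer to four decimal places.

Let σ_i = s''(x_i). Step sizes h_i = 1, 1, 3, 1; slopes of the chords Δ_i = (y_(i+1) - y_i)/h_i = -3, -2, -2/3, -5.
  1·σ_0 + 4·σ_1 + 1·σ_2 = 6(Δ_1 - Δ_0) = 6
  1·σ_1 + 8·σ_2 + 3·σ_3 = 6(Δ_2 - Δ_1) = 8
  3·σ_2 + 8·σ_3 + 1·σ_4 = 6(Δ_3 - Δ_2) = -26
Natural end conditions: σ_0 = σ_4 = 0.
Solving the tridiagonal system: σ_0 = 0, σ_1 = 47/53, σ_2 = 130/53, σ_3 = -221/53, σ_4 = 0.
On [3, 4], s(x) = -1 - 574/159·(x - 3) - 221/106·(x - 3)² + 221/318·(x - 3)³.
With (x - 3) = 1/2: s(7/2) = -2747/848.

-3.2394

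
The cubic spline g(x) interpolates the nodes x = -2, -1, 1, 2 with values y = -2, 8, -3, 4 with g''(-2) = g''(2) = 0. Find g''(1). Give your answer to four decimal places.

With σ_i denoting the second derivative at x_i, h_i = 1, 2, 1, and Δ_i = (y_(i+1) − y_i)/h_i = 10, -11/2, 7:
  1·σ_0 + 6·σ_1 + 2·σ_2 = 6(Δ_1 - Δ_0) = -93
  2·σ_1 + 6·σ_2 + 1·σ_3 = 6(Δ_2 - Δ_1) = 75
Natural end conditions: σ_0 = σ_3 = 0.
Solving the tridiagonal system: σ_0 = 0, σ_1 = -177/8, σ_2 = 159/8, σ_3 = 0.

19.8750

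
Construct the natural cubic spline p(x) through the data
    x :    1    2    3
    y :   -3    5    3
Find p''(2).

-15

Put m_i = p'' at the i-th knot. Here h = (1, 1) and Δ = (8, -2), so the interior equations h_(i-1)·m_(i-1) + 2(h_(i-1)+h_i)·m_i + h_i·m_(i+1) = 6(Δ_i − Δ_(i-1)) read
  1·m_0 + 4·m_1 + 1·m_2 = 6(Δ_1 - Δ_0) = -60
Natural end conditions: m_0 = m_2 = 0.
Solving the tridiagonal system: m_0 = 0, m_1 = -15, m_2 = 0.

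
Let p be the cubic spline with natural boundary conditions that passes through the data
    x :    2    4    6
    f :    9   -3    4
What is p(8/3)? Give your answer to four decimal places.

3.5926

With m_i denoting the second derivative at x_i, h_i = 2, 2, and Δ_i = (y_(i+1) − y_i)/h_i = -6, 7/2:
  2·m_0 + 8·m_1 + 2·m_2 = 6(Δ_1 - Δ_0) = 57
Natural end conditions: m_0 = m_2 = 0.
Solving the tridiagonal system: m_0 = 0, m_1 = 57/8, m_2 = 0.
On [2, 4], p(x) = 9 - 67/8·(x - 2) + 0·(x - 2)² + 19/32·(x - 2)³.
With (x - 2) = 2/3: p(8/3) = 97/27.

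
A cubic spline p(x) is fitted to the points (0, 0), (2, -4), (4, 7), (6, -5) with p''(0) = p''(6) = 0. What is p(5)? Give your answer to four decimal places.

3.6750

Write M_i for p''(x_i). With h_i = 2, 2, 2 and divided differences Δ_i = -2, 11/2, -6, the continuity of p' gives the tridiagonal system
  2·M_0 + 8·M_1 + 2·M_2 = 6(Δ_1 - Δ_0) = 45
  2·M_1 + 8·M_2 + 2·M_3 = 6(Δ_2 - Δ_1) = -69
Natural end conditions: M_0 = M_3 = 0.
Solving the tridiagonal system: M_0 = 0, M_1 = 83/10, M_2 = -107/10, M_3 = 0.
On [4, 6], p(x) = 7 + 17/15·(x - 4) - 107/20·(x - 4)² + 107/120·(x - 4)³.
With (x - 4) = 1: p(5) = 147/40.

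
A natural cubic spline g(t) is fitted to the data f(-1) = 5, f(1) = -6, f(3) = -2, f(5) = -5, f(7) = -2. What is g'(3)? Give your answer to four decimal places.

0.8125

Write m_i for g''(x_i). With h_i = 2, 2, 2, 2 and divided differences Δ_i = -11/2, 2, -3/2, 3/2, the continuity of g' gives the tridiagonal system
  2·m_0 + 8·m_1 + 2·m_2 = 6(Δ_1 - Δ_0) = 45
  2·m_1 + 8·m_2 + 2·m_3 = 6(Δ_2 - Δ_1) = -21
  2·m_2 + 8·m_3 + 2·m_4 = 6(Δ_3 - Δ_2) = 18
Natural end conditions: m_0 = m_4 = 0.
Hence m_0 = 0, m_1 = 111/16, m_2 = -21/4, m_3 = 57/16, m_4 = 0.
On [3, 5], g'(t) = b_2 + 2c_2·(t - 3) + 3d_2·(t - 3)² with b_2 = Δ_2 - h_2(2m_2 + m_3)/6 = 13/16, c_2 = m_2/2 = -21/8, d_2 = (m_3 - m_2)/(6h_2) = 47/64. So g'(3) = 13/16.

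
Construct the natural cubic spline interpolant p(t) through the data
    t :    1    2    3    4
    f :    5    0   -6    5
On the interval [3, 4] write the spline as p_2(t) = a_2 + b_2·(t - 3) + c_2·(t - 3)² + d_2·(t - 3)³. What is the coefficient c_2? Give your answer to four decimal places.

13.8000

Put m_i = p'' at the i-th knot. Here h = (1, 1, 1) and Δ = (-5, -6, 11), so the interior equations h_(i-1)·m_(i-1) + 2(h_(i-1)+h_i)·m_i + h_i·m_(i+1) = 6(Δ_i − Δ_(i-1)) read
  1·m_0 + 4·m_1 + 1·m_2 = 6(Δ_1 - Δ_0) = -6
  1·m_1 + 4·m_2 + 1·m_3 = 6(Δ_2 - Δ_1) = 102
Natural end conditions: m_0 = m_3 = 0.
Solving: m_0 = 0, m_1 = -42/5, m_2 = 138/5, m_3 = 0.
On [3, 4], with p_2(t) = a_2 + b_2·(t - 3) + c_2·(t - 3)² + d_2·(t - 3)³: c_2 = m_2/2 = 69/5, d_2 = (m_3 - m_2)/(6h_2) = -23/5, b_2 = Δ_2 - h_2(2m_2 + m_3)/6 = 9/5.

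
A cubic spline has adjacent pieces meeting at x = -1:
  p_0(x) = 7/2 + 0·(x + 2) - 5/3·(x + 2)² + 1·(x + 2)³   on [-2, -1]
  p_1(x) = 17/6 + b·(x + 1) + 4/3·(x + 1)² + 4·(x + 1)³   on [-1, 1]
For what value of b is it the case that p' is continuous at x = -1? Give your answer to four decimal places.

p_0'(x) = 0 - 10/3·(x + 2) + 3·(x + 2)², so p_0'(-1) = -1/3. On the right, p_1'(-1) = b, so b = -1/3.

-0.3333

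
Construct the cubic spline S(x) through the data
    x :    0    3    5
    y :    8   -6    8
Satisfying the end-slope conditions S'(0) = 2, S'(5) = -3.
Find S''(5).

Let m_i = S''(x_i). Step sizes h_i = 3, 2; slopes of the chords Δ_i = (y_(i+1) - y_i)/h_i = -14/3, 7.
  3·m_0 + 10·m_1 + 2·m_2 = 6(Δ_1 - Δ_0) = 70
Clamped end conditions give two more equations: 2h_0·m_0 + h_0·m_1 = 6(Δ_0 - S'(0)) = -40 and h_1·m_1 + 2h_1·m_2 = 6(S'(5) - Δ_1) = -60.
Solving the tridiagonal system: m_0 = -44/3, m_1 = 16, m_2 = -23.

-23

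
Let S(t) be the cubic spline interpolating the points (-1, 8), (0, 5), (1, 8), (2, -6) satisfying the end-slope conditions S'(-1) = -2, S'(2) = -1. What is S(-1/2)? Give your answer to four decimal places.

5.9167

With σ_i denoting the second derivative at x_i, h_i = 1, 1, 1, and Δ_i = (y_(i+1) − y_i)/h_i = -3, 3, -14:
  1·σ_0 + 4·σ_1 + 1·σ_2 = 6(Δ_1 - Δ_0) = 36
  1·σ_1 + 4·σ_2 + 1·σ_3 = 6(Δ_2 - Δ_1) = -102
Clamped end conditions give two more equations: 2h_0·σ_0 + h_0·σ_1 = 6(Δ_0 - S'(-1)) = -6 and h_2·σ_2 + 2h_2·σ_3 = 6(S'(2) - Δ_2) = 78.
Solving the tridiagonal system: σ_0 = -46/3, σ_1 = 74/3, σ_2 = -142/3, σ_3 = 188/3.
On [-1, 0], S(t) = 8 - 2·(t + 1) - 23/3·(t + 1)² + 20/3·(t + 1)³.
With (t + 1) = 1/2: S(-1/2) = 71/12.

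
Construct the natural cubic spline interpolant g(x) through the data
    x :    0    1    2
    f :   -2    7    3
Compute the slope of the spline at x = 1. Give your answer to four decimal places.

2.5000

Put σ_i = g'' at the i-th knot. Here h = (1, 1) and Δ = (9, -4), so the interior equations h_(i-1)·σ_(i-1) + 2(h_(i-1)+h_i)·σ_i + h_i·σ_(i+1) = 6(Δ_i − Δ_(i-1)) read
  1·σ_0 + 4·σ_1 + 1·σ_2 = 6(Δ_1 - Δ_0) = -78
Natural end conditions: σ_0 = σ_2 = 0.
Solving the tridiagonal system: σ_0 = 0, σ_1 = -39/2, σ_2 = 0.
On [1, 2], g'(x) = b_1 + 2c_1·(x - 1) + 3d_1·(x - 1)² with b_1 = Δ_1 - h_1(2σ_1 + σ_2)/6 = 5/2, c_1 = σ_1/2 = -39/4, d_1 = (σ_2 - σ_1)/(6h_1) = 13/4. So g'(1) = 5/2.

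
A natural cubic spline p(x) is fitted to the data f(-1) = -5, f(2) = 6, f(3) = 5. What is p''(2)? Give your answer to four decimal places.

-3.5000

Put σ_i = p'' at the i-th knot. Here h = (3, 1) and Δ = (11/3, -1), so the interior equations h_(i-1)·σ_(i-1) + 2(h_(i-1)+h_i)·σ_i + h_i·σ_(i+1) = 6(Δ_i − Δ_(i-1)) read
  3·σ_0 + 8·σ_1 + 1·σ_2 = 6(Δ_1 - Δ_0) = -28
Natural end conditions: σ_0 = σ_2 = 0.
Solving: σ_0 = 0, σ_1 = -7/2, σ_2 = 0.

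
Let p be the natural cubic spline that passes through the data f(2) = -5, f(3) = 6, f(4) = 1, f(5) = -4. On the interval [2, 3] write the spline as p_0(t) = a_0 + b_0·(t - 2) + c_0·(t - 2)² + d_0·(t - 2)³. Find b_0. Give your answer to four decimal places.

15.2667

Put σ_i = p'' at the i-th knot. Here h = (1, 1, 1) and Δ = (11, -5, -5), so the interior equations h_(i-1)·σ_(i-1) + 2(h_(i-1)+h_i)·σ_i + h_i·σ_(i+1) = 6(Δ_i − Δ_(i-1)) read
  1·σ_0 + 4·σ_1 + 1·σ_2 = 6(Δ_1 - Δ_0) = -96
  1·σ_1 + 4·σ_2 + 1·σ_3 = 6(Δ_2 - Δ_1) = 0
Natural end conditions: σ_0 = σ_3 = 0.
Forward elimination and back-substitution give σ_0 = 0, σ_1 = -128/5, σ_2 = 32/5, σ_3 = 0.
On [2, 3], with p_0(t) = a_0 + b_0·(t - 2) + c_0·(t - 2)² + d_0·(t - 2)³: c_0 = σ_0/2 = 0, d_0 = (σ_1 - σ_0)/(6h_0) = -64/15, b_0 = Δ_0 - h_0(2σ_0 + σ_1)/6 = 229/15.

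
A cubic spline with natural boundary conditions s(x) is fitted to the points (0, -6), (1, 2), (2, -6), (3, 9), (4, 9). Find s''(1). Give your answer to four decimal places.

-37.1786

With M_i denoting the second derivative at x_i, h_i = 1, 1, 1, 1, and Δ_i = (y_(i+1) − y_i)/h_i = 8, -8, 15, 0:
  1·M_0 + 4·M_1 + 1·M_2 = 6(Δ_1 - Δ_0) = -96
  1·M_1 + 4·M_2 + 1·M_3 = 6(Δ_2 - Δ_1) = 138
  1·M_2 + 4·M_3 + 1·M_4 = 6(Δ_3 - Δ_2) = -90
Natural end conditions: M_0 = M_4 = 0.
Solving the tridiagonal system: M_0 = 0, M_1 = -1041/28, M_2 = 369/7, M_3 = -999/28, M_4 = 0.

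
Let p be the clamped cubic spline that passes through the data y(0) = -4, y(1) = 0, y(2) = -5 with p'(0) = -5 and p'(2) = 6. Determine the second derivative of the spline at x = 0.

Let σ_i = p''(x_i). Step sizes h_i = 1, 1; slopes of the chords Δ_i = (y_(i+1) - y_i)/h_i = 4, -5.
  1·σ_0 + 4·σ_1 + 1·σ_2 = 6(Δ_1 - Δ_0) = -54
Clamped end conditions give two more equations: 2h_0·σ_0 + h_0·σ_1 = 6(Δ_0 - p'(0)) = 54 and h_1·σ_1 + 2h_1·σ_2 = 6(p'(2) - Δ_1) = 66.
Solving: σ_0 = 46, σ_1 = -38, σ_2 = 52.

46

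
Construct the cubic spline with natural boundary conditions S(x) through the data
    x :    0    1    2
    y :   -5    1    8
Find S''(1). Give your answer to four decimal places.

1.5000

Put M_i = S'' at the i-th knot. Here h = (1, 1) and Δ = (6, 7), so the interior equations h_(i-1)·M_(i-1) + 2(h_(i-1)+h_i)·M_i + h_i·M_(i+1) = 6(Δ_i − Δ_(i-1)) read
  1·M_0 + 4·M_1 + 1·M_2 = 6(Δ_1 - Δ_0) = 6
Natural end conditions: M_0 = M_2 = 0.
Solving: M_0 = 0, M_1 = 3/2, M_2 = 0.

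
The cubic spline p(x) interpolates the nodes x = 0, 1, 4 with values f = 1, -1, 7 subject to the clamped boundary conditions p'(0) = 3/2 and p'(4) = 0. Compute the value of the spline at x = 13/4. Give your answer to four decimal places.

With M_i denoting the second derivative at x_i, h_i = 1, 3, and Δ_i = (y_(i+1) − y_i)/h_i = -2, 8/3:
  1·M_0 + 8·M_1 + 3·M_2 = 6(Δ_1 - Δ_0) = 28
Clamped end conditions give two more equations: 2h_0·M_0 + h_0·M_1 = 6(Δ_0 - p'(0)) = -21 and h_1·M_1 + 2h_1·M_2 = 6(p'(4) - Δ_1) = -16.
Forward elimination and back-substitution give M_0 = -115/8, M_1 = 31/4, M_2 = -157/24.
On [1, 4], p(x) = -1 - 29/16·(x - 1) + 31/8·(x - 1)² - 343/432·(x - 1)³.
With (x - 1) = 9/4: p(13/4) = 5627/1024.

5.4951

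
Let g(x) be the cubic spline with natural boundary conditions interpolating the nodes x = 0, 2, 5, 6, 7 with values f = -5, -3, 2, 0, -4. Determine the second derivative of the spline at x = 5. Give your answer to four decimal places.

-2.9489

With σ_i denoting the second derivative at x_i, h_i = 2, 3, 1, 1, and Δ_i = (y_(i+1) − y_i)/h_i = 1, 5/3, -2, -4:
  2·σ_0 + 10·σ_1 + 3·σ_2 = 6(Δ_1 - Δ_0) = 4
  3·σ_1 + 8·σ_2 + 1·σ_3 = 6(Δ_2 - Δ_1) = -22
  1·σ_2 + 4·σ_3 + 1·σ_4 = 6(Δ_3 - Δ_2) = -12
Natural end conditions: σ_0 = σ_4 = 0.
Solving the tridiagonal system: σ_0 = 0, σ_1 = 176/137, σ_2 = -404/137, σ_3 = -310/137, σ_4 = 0.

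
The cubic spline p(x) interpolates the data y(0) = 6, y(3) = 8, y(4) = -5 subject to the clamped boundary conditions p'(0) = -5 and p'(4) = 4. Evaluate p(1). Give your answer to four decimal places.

7.6852

Write M_i for p''(x_i). With h_i = 3, 1 and divided differences Δ_i = 2/3, -13, the continuity of p' gives the tridiagonal system
  3·M_0 + 8·M_1 + 1·M_2 = 6(Δ_1 - Δ_0) = -82
Clamped end conditions give two more equations: 2h_0·M_0 + h_0·M_1 = 6(Δ_0 - p'(0)) = 34 and h_1·M_1 + 2h_1·M_2 = 6(p'(4) - Δ_1) = 102.
Solving: M_0 = 109/6, M_1 = -25, M_2 = 127/2.
On [0, 3], p(x) = 6 - 5·x + 109/12·x² - 259/108·x³.
With x = 1: p(1) = 415/54.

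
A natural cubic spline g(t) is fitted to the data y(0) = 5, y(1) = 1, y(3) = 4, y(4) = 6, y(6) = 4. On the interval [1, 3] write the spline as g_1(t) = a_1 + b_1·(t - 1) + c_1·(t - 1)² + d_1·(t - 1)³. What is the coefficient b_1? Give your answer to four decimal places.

Let M_i = g''(x_i). Step sizes h_i = 1, 2, 1, 2; slopes of the chords Δ_i = (y_(i+1) - y_i)/h_i = -4, 3/2, 2, -1.
  1·M_0 + 6·M_1 + 2·M_2 = 6(Δ_1 - Δ_0) = 33
  2·M_1 + 6·M_2 + 1·M_3 = 6(Δ_2 - Δ_1) = 3
  1·M_2 + 6·M_3 + 2·M_4 = 6(Δ_3 - Δ_2) = -18
Natural end conditions: M_0 = M_4 = 0.
Solving the tridiagonal system: M_0 = 0, M_1 = 361/62, M_2 = -30/31, M_3 = -88/31, M_4 = 0.
On [1, 3], with g_1(t) = a_1 + b_1·(t - 1) + c_1·(t - 1)² + d_1·(t - 1)³: c_1 = M_1/2 = 361/124, d_1 = (M_2 - M_1)/(6h_1) = -421/744, b_1 = Δ_1 - h_1(2M_1 + M_2)/6 = -383/186.

-2.0591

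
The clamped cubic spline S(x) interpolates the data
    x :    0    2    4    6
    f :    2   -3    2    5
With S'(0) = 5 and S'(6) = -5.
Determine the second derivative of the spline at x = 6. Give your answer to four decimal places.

-9.6333

Put M_i = S'' at the i-th knot. Here h = (2, 2, 2) and Δ = (-5/2, 5/2, 3/2), so the interior equations h_(i-1)·M_(i-1) + 2(h_(i-1)+h_i)·M_i + h_i·M_(i+1) = 6(Δ_i − Δ_(i-1)) read
  2·M_0 + 8·M_1 + 2·M_2 = 6(Δ_1 - Δ_0) = 30
  2·M_1 + 8·M_2 + 2·M_3 = 6(Δ_2 - Δ_1) = -6
Clamped end conditions give two more equations: 2h_0·M_0 + h_0·M_1 = 6(Δ_0 - S'(0)) = -45 and h_2·M_2 + 2h_2·M_3 = 6(S'(6) - Δ_2) = -39.
Forward elimination and back-substitution give M_0 = -451/30, M_1 = 227/30, M_2 = -7/30, M_3 = -289/30.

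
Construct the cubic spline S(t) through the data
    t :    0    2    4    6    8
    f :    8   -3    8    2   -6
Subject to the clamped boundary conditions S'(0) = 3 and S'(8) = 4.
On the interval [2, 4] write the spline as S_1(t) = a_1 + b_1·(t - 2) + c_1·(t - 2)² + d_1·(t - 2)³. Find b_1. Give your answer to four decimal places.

Put M_i = S'' at the i-th knot. Here h = (2, 2, 2, 2) and Δ = (-11/2, 11/2, -3, -4), so the interior equations h_(i-1)·M_(i-1) + 2(h_(i-1)+h_i)·M_i + h_i·M_(i+1) = 6(Δ_i − Δ_(i-1)) read
  2·M_0 + 8·M_1 + 2·M_2 = 6(Δ_1 - Δ_0) = 66
  2·M_1 + 8·M_2 + 2·M_3 = 6(Δ_2 - Δ_1) = -51
  2·M_2 + 8·M_3 + 2·M_4 = 6(Δ_3 - Δ_2) = -6
Clamped end conditions give two more equations: 2h_0·M_0 + h_0·M_1 = 6(Δ_0 - S'(0)) = -51 and h_3·M_3 + 2h_3·M_4 = 6(S'(8) - Δ_3) = 48.
Solving the tridiagonal system: M_0 = -145/7, M_1 = 223/14, M_2 = -10, M_3 = -10/7, M_4 = 89/7.
On [2, 4], with S_1(t) = a_1 + b_1·(t - 2) + c_1·(t - 2)² + d_1·(t - 2)³: c_1 = M_1/2 = 223/28, d_1 = (M_2 - M_1)/(6h_1) = -121/56, b_1 = Δ_1 - h_1(2M_1 + M_2)/6 = -25/14.

-1.7857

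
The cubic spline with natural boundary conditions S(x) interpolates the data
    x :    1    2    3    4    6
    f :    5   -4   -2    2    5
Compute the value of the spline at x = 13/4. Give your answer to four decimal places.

Let σ_i = S''(x_i). Step sizes h_i = 1, 1, 1, 2; slopes of the chords Δ_i = (y_(i+1) - y_i)/h_i = -9, 2, 4, 3/2.
  1·σ_0 + 4·σ_1 + 1·σ_2 = 6(Δ_1 - Δ_0) = 66
  1·σ_1 + 4·σ_2 + 1·σ_3 = 6(Δ_2 - Δ_1) = 12
  1·σ_2 + 6·σ_3 + 2·σ_4 = 6(Δ_3 - Δ_2) = -15
Natural end conditions: σ_0 = σ_4 = 0.
Forward elimination and back-substitution give σ_0 = 0, σ_1 = 1431/86, σ_2 = -24/43, σ_3 = -207/86, σ_4 = 0.
On [3, 4], S(x) = -2 + 789/172·(x - 3) - 12/43·(x - 3)² - 53/172·(x - 3)³.
With (x - 3) = 1/4: S(13/4) = -9637/11008.

-0.8755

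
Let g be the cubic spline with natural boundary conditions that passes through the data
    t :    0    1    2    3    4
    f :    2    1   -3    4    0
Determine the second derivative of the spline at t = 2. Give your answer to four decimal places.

Let m_i = g''(x_i). Step sizes h_i = 1, 1, 1, 1; slopes of the chords Δ_i = (y_(i+1) - y_i)/h_i = -1, -4, 7, -4.
  1·m_0 + 4·m_1 + 1·m_2 = 6(Δ_1 - Δ_0) = -18
  1·m_1 + 4·m_2 + 1·m_3 = 6(Δ_2 - Δ_1) = 66
  1·m_2 + 4·m_3 + 1·m_4 = 6(Δ_3 - Δ_2) = -66
Natural end conditions: m_0 = m_4 = 0.
Solving the tridiagonal system: m_0 = 0, m_1 = -75/7, m_2 = 174/7, m_3 = -159/7, m_4 = 0.

24.8571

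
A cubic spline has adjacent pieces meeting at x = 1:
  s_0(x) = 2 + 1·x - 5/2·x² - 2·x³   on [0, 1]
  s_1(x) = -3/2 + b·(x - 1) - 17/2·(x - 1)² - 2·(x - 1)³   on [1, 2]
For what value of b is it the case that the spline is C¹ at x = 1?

-10

s_0'(x) = 1 - 5·x - 6·x², so s_0'(1) = -10. On the right, s_1'(1) = b, so b = -10.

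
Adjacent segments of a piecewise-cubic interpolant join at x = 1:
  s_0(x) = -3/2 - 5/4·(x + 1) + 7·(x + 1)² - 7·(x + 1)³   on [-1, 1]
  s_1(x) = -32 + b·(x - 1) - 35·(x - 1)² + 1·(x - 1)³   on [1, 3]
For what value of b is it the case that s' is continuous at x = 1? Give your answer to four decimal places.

s_0'(x) = -5/4 + 14·(x + 1) - 21·(x + 1)², so s_0'(1) = -229/4. On the right, s_1'(1) = b, so b = -229/4.

-57.2500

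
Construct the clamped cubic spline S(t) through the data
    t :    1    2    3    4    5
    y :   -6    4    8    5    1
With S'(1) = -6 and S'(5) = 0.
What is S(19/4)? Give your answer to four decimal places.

Put M_i = S'' at the i-th knot. Here h = (1, 1, 1, 1) and Δ = (10, 4, -3, -4), so the interior equations h_(i-1)·M_(i-1) + 2(h_(i-1)+h_i)·M_i + h_i·M_(i+1) = 6(Δ_i − Δ_(i-1)) read
  1·M_0 + 4·M_1 + 1·M_2 = 6(Δ_1 - Δ_0) = -36
  1·M_1 + 4·M_2 + 1·M_3 = 6(Δ_2 - Δ_1) = -42
  1·M_2 + 4·M_3 + 1·M_4 = 6(Δ_3 - Δ_2) = -6
Clamped end conditions give two more equations: 2h_0·M_0 + h_0·M_1 = 6(Δ_0 - S'(1)) = 96 and h_3·M_3 + 2h_3·M_4 = 6(S'(5) - Δ_3) = 24.
Solving: M_0 = 1665/28, M_1 = -321/14, M_2 = -15/4, M_3 = -57/14, M_4 = 393/28.
On [4, 5], S(t) = 5 - 279/56·(t - 4) - 57/28·(t - 4)² + 169/56·(t - 4)³.
With (t - 4) = 3/4: S(19/4) = 4987/3584.

1.3915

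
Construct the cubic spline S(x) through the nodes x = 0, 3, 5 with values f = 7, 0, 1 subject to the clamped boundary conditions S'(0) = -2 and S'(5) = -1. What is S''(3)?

3

With M_i denoting the second derivative at x_i, h_i = 3, 2, and Δ_i = (y_(i+1) − y_i)/h_i = -7/3, 1/2:
  3·M_0 + 10·M_1 + 2·M_2 = 6(Δ_1 - Δ_0) = 17
Clamped end conditions give two more equations: 2h_0·M_0 + h_0·M_1 = 6(Δ_0 - S'(0)) = -2 and h_1·M_1 + 2h_1·M_2 = 6(S'(5) - Δ_1) = -9.
Solving the tridiagonal system: M_0 = -11/6, M_1 = 3, M_2 = -15/4.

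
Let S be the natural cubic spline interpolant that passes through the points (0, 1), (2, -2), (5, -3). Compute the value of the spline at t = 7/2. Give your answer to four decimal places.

-2.8938

Let σ_i = S''(x_i). Step sizes h_i = 2, 3; slopes of the chords Δ_i = (y_(i+1) - y_i)/h_i = -3/2, -1/3.
  2·σ_0 + 10·σ_1 + 3·σ_2 = 6(Δ_1 - Δ_0) = 7
Natural end conditions: σ_0 = σ_2 = 0.
Forward elimination and back-substitution give σ_0 = 0, σ_1 = 7/10, σ_2 = 0.
On [2, 5], S(t) = -2 - 31/30·(t - 2) + 7/20·(t - 2)² - 7/180·(t - 2)³.
With (t - 2) = 3/2: S(7/2) = -463/160.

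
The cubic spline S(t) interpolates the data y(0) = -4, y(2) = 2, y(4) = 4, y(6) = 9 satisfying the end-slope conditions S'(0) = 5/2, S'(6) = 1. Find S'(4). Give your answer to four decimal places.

Put σ_i = S'' at the i-th knot. Here h = (2, 2, 2) and Δ = (3, 1, 5/2), so the interior equations h_(i-1)·σ_(i-1) + 2(h_(i-1)+h_i)·σ_i + h_i·σ_(i+1) = 6(Δ_i − Δ_(i-1)) read
  2·σ_0 + 8·σ_1 + 2·σ_2 = 6(Δ_1 - Δ_0) = -12
  2·σ_1 + 8·σ_2 + 2·σ_3 = 6(Δ_2 - Δ_1) = 9
Clamped end conditions give two more equations: 2h_0·σ_0 + h_0·σ_1 = 6(Δ_0 - S'(0)) = 3 and h_2·σ_2 + 2h_2·σ_3 = 6(S'(6) - Δ_2) = -9.
Solving the tridiagonal system: σ_0 = 21/10, σ_1 = -27/10, σ_2 = 27/10, σ_3 = -18/5.
On [4, 6], S'(t) = b_2 + 2c_2·(t - 4) + 3d_2·(t - 4)² with b_2 = Δ_2 - h_2(2σ_2 + σ_3)/6 = 19/10, c_2 = σ_2/2 = 27/20, d_2 = (σ_3 - σ_2)/(6h_2) = -21/40. So S'(4) = 19/10.

1.9000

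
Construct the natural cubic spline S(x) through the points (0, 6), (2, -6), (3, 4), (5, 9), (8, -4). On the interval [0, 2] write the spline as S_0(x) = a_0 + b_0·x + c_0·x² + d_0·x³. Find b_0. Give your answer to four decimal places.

-11.8732

With M_i denoting the second derivative at x_i, h_i = 2, 1, 2, 3, and Δ_i = (y_(i+1) − y_i)/h_i = -6, 10, 5/2, -13/3:
  2·M_0 + 6·M_1 + 1·M_2 = 6(Δ_1 - Δ_0) = 96
  1·M_1 + 6·M_2 + 2·M_3 = 6(Δ_2 - Δ_1) = -45
  2·M_2 + 10·M_3 + 3·M_4 = 6(Δ_3 - Δ_2) = -41
Natural end conditions: M_0 = M_4 = 0.
Hence M_0 = 0, M_1 = 2872/163, M_2 = -1584/163, M_3 = -703/326, M_4 = 0.
On [0, 2], with S_0(x) = a_0 + b_0·x + c_0·x² + d_0·x³: c_0 = M_0/2 = 0, d_0 = (M_1 - M_0)/(6h_0) = 718/489, b_0 = Δ_0 - h_0(2M_0 + M_1)/6 = -5806/489.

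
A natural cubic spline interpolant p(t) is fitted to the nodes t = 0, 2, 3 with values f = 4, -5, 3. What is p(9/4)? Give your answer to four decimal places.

With m_i denoting the second derivative at x_i, h_i = 2, 1, and Δ_i = (y_(i+1) − y_i)/h_i = -9/2, 8:
  2·m_0 + 6·m_1 + 1·m_2 = 6(Δ_1 - Δ_0) = 75
Natural end conditions: m_0 = m_2 = 0.
Solving: m_0 = 0, m_1 = 25/2, m_2 = 0.
On [2, 3], p(t) = -5 + 23/6·(t - 2) + 25/4·(t - 2)² - 25/12·(t - 2)³.
With (t - 2) = 1/4: p(9/4) = -943/256.

-3.6836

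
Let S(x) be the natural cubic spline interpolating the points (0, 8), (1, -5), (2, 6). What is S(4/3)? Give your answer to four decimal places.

Write M_i for S''(x_i). With h_i = 1, 1 and divided differences Δ_i = -13, 11, the continuity of S' gives the tridiagonal system
  1·M_0 + 4·M_1 + 1·M_2 = 6(Δ_1 - Δ_0) = 144
Natural end conditions: M_0 = M_2 = 0.
Forward elimination and back-substitution give M_0 = 0, M_1 = 36, M_2 = 0.
On [1, 2], S(x) = -5 - 1·(x - 1) + 18·(x - 1)² - 6·(x - 1)³.
With (x - 1) = 1/3: S(4/3) = -32/9.

-3.5556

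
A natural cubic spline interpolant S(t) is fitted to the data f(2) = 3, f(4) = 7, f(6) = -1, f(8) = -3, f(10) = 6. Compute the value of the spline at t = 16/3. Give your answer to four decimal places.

2.0265

With σ_i denoting the second derivative at x_i, h_i = 2, 2, 2, 2, and Δ_i = (y_(i+1) − y_i)/h_i = 2, -4, -1, 9/2:
  2·σ_0 + 8·σ_1 + 2·σ_2 = 6(Δ_1 - Δ_0) = -36
  2·σ_1 + 8·σ_2 + 2·σ_3 = 6(Δ_2 - Δ_1) = 18
  2·σ_2 + 8·σ_3 + 2·σ_4 = 6(Δ_3 - Δ_2) = 33
Natural end conditions: σ_0 = σ_4 = 0.
Forward elimination and back-substitution give σ_0 = 0, σ_1 = -579/112, σ_2 = 75/28, σ_3 = 387/112, σ_4 = 0.
On [4, 6], S(t) = 7 - 81/56·(t - 4) - 579/224·(t - 4)² + 293/448·(t - 4)³.
With (t - 4) = 4/3: S(16/3) = 383/189.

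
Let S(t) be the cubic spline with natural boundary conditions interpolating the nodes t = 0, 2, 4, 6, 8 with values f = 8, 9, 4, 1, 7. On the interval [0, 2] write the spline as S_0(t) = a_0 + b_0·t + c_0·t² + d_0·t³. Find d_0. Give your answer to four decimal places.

Write m_i for S''(x_i). With h_i = 2, 2, 2, 2 and divided differences Δ_i = 1/2, -5/2, -3/2, 3, the continuity of S' gives the tridiagonal system
  2·m_0 + 8·m_1 + 2·m_2 = 6(Δ_1 - Δ_0) = -18
  2·m_1 + 8·m_2 + 2·m_3 = 6(Δ_2 - Δ_1) = 6
  2·m_2 + 8·m_3 + 2·m_4 = 6(Δ_3 - Δ_2) = 27
Natural end conditions: m_0 = m_4 = 0.
Forward elimination and back-substitution give m_0 = 0, m_1 = -267/112, m_2 = 15/28, m_3 = 363/112, m_4 = 0.
On [0, 2], with S_0(t) = a_0 + b_0·t + c_0·t² + d_0·t³: c_0 = m_0/2 = 0, d_0 = (m_1 - m_0)/(6h_0) = -89/448, b_0 = Δ_0 - h_0(2m_0 + m_1)/6 = 145/112.

-0.1987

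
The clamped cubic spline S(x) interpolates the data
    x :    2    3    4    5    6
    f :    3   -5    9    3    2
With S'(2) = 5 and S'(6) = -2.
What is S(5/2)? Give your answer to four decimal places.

-0.5536

Put σ_i = S'' at the i-th knot. Here h = (1, 1, 1, 1) and Δ = (-8, 14, -6, -1), so the interior equations h_(i-1)·σ_(i-1) + 2(h_(i-1)+h_i)·σ_i + h_i·σ_(i+1) = 6(Δ_i − Δ_(i-1)) read
  1·σ_0 + 4·σ_1 + 1·σ_2 = 6(Δ_1 - Δ_0) = 132
  1·σ_1 + 4·σ_2 + 1·σ_3 = 6(Δ_2 - Δ_1) = -120
  1·σ_2 + 4·σ_3 + 1·σ_4 = 6(Δ_3 - Δ_2) = 30
Clamped end conditions give two more equations: 2h_0·σ_0 + h_0·σ_1 = 6(Δ_0 - S'(2)) = -78 and h_3·σ_3 + 2h_3·σ_4 = 6(S'(6) - Δ_3) = -6.
Forward elimination and back-substitution give σ_0 = -496/7, σ_1 = 446/7, σ_2 = -52, σ_3 = 170/7, σ_4 = -106/7.
On [2, 3], S(x) = 3 + 5·(x - 2) - 248/7·(x - 2)² + 157/7·(x - 2)³.
With (x - 2) = 1/2: S(5/2) = -31/56.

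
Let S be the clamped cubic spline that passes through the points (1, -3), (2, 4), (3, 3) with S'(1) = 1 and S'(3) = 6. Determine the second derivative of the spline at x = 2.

-29

Write M_i for S''(x_i). With h_i = 1, 1 and divided differences Δ_i = 7, -1, the continuity of S' gives the tridiagonal system
  1·M_0 + 4·M_1 + 1·M_2 = 6(Δ_1 - Δ_0) = -48
Clamped end conditions give two more equations: 2h_0·M_0 + h_0·M_1 = 6(Δ_0 - S'(1)) = 36 and h_1·M_1 + 2h_1·M_2 = 6(S'(3) - Δ_1) = 42.
Solving: M_0 = 65/2, M_1 = -29, M_2 = 71/2.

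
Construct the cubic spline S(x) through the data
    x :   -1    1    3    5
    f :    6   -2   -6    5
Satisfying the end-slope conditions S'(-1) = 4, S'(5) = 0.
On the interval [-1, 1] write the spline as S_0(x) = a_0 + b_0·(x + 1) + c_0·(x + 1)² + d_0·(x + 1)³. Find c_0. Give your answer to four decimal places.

Put m_i = S'' at the i-th knot. Here h = (2, 2, 2) and Δ = (-4, -2, 11/2), so the interior equations h_(i-1)·m_(i-1) + 2(h_(i-1)+h_i)·m_i + h_i·m_(i+1) = 6(Δ_i − Δ_(i-1)) read
  2·m_0 + 8·m_1 + 2·m_2 = 6(Δ_1 - Δ_0) = 12
  2·m_1 + 8·m_2 + 2·m_3 = 6(Δ_2 - Δ_1) = 45
Clamped end conditions give two more equations: 2h_0·m_0 + h_0·m_1 = 6(Δ_0 - S'(-1)) = -48 and h_2·m_2 + 2h_2·m_3 = 6(S'(5) - Δ_2) = -33.
Solving the tridiagonal system: m_0 = -403/30, m_1 = 43/15, m_2 = 239/30, m_3 = -367/30.
On [-1, 1], with S_0(x) = a_0 + b_0·(x + 1) + c_0·(x + 1)² + d_0·(x + 1)³: c_0 = m_0/2 = -403/60, d_0 = (m_1 - m_0)/(6h_0) = 163/120, b_0 = Δ_0 - h_0(2m_0 + m_1)/6 = 4.

-6.7167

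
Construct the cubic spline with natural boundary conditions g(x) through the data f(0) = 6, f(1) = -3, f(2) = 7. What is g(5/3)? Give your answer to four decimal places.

Put M_i = g'' at the i-th knot. Here h = (1, 1) and Δ = (-9, 10), so the interior equations h_(i-1)·M_(i-1) + 2(h_(i-1)+h_i)·M_i + h_i·M_(i+1) = 6(Δ_i − Δ_(i-1)) read
  1·M_0 + 4·M_1 + 1·M_2 = 6(Δ_1 - Δ_0) = 114
Natural end conditions: M_0 = M_2 = 0.
Forward elimination and back-substitution give M_0 = 0, M_1 = 57/2, M_2 = 0.
On [1, 2], g(x) = -3 + 1/2·(x - 1) + 57/4·(x - 1)² - 19/4·(x - 1)³.
With (x - 1) = 2/3: g(5/3) = 61/27.

2.2593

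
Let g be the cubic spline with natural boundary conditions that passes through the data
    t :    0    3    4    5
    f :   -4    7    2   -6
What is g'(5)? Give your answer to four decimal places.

-8.4946

Write m_i for g''(x_i). With h_i = 3, 1, 1 and divided differences Δ_i = 11/3, -5, -8, the continuity of g' gives the tridiagonal system
  3·m_0 + 8·m_1 + 1·m_2 = 6(Δ_1 - Δ_0) = -52
  1·m_1 + 4·m_2 + 1·m_3 = 6(Δ_2 - Δ_1) = -18
Natural end conditions: m_0 = m_3 = 0.
Solving the tridiagonal system: m_0 = 0, m_1 = -190/31, m_2 = -92/31, m_3 = 0.
On [4, 5], g'(t) = b_2 + 2c_2·(t - 4) + 3d_2·(t - 4)² with b_2 = Δ_2 - h_2(2m_2 + m_3)/6 = -652/93, c_2 = m_2/2 = -46/31, d_2 = (m_3 - m_2)/(6h_2) = 46/93. So g'(5) = -790/93.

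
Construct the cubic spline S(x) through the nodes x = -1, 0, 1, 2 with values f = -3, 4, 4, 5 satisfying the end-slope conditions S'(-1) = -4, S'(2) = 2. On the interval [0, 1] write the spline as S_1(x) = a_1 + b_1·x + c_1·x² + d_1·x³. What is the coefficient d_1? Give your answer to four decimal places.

Write σ_i for S''(x_i). With h_i = 1, 1, 1 and divided differences Δ_i = 7, 0, 1, the continuity of S' gives the tridiagonal system
  1·σ_0 + 4·σ_1 + 1·σ_2 = 6(Δ_1 - Δ_0) = -42
  1·σ_1 + 4·σ_2 + 1·σ_3 = 6(Δ_2 - Δ_1) = 6
Clamped end conditions give two more equations: 2h_0·σ_0 + h_0·σ_1 = 6(Δ_0 - S'(-1)) = 66 and h_2·σ_2 + 2h_2·σ_3 = 6(S'(2) - Δ_2) = 6.
Forward elimination and back-substitution give σ_0 = 224/5, σ_1 = -118/5, σ_2 = 38/5, σ_3 = -4/5.
On [0, 1], with S_1(x) = a_1 + b_1·x + c_1·x² + d_1·x³: c_1 = σ_1/2 = -59/5, d_1 = (σ_2 - σ_1)/(6h_1) = 26/5, b_1 = Δ_1 - h_1(2σ_1 + σ_2)/6 = 33/5.

5.2000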